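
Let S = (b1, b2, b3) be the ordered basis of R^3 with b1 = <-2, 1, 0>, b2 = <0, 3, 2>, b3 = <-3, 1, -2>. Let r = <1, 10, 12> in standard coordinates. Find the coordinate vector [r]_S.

Write r = c_1 b1 + ... + c_3 b3 and solve for the c_i.
Solving this 3x3 system gives c = (4, 3, -3).
Check: 4b1 + 3b2 - 3b3 = <1, 10, 12>.

<4, 3, -3>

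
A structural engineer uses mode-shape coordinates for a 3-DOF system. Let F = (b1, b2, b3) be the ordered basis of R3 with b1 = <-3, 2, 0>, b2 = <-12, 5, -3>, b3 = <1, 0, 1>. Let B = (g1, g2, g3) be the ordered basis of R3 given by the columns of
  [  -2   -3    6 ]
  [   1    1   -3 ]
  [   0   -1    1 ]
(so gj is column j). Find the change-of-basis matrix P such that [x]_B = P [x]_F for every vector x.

[[0, 0, 1], [-1, 2, -1], [-1, -1, 0]]

Let M have columns bj and N have columns gj. Then for every x, N [x]_B = x = M [x]_F, so P = N^(-1) M.
Since det N = 1, N^(-1) has integer entries; multiplying gives P = [[0, 0, 1], [-1, 2, -1], [-1, -1, 0]].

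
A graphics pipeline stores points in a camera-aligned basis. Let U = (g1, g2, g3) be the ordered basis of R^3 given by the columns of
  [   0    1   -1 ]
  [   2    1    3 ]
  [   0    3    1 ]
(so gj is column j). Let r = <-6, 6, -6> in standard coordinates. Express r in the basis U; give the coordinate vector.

We seek scalars with c_1 g1 + ... + c_3 g3 = r; equivalently solve M c = r where the columns of M are g1, ..., g3.
Row-reducing the augmented matrix [M | r] gives c = (0, -3, 3).
Check: 0·g1 - 3g2 + 3g3 = <-6, 6, -6>.

<0, -3, 3>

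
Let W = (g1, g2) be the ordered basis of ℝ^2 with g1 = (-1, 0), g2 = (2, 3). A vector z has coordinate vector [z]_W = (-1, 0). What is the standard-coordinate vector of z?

(1, 0)

By definition z = -g1 + 0·g2.
Summing componentwise gives (1, 0).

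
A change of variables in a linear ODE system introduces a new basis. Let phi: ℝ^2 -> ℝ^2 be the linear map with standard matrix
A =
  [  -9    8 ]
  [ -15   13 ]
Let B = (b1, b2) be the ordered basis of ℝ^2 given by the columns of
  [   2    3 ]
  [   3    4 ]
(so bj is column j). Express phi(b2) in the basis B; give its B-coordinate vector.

Compute phi(b2) = A b2 = <5, 7> in standard coordinates.
Then write this in B-coordinates: solve for y in y_1 b1 + y_2 b2 = <5, 7>.
This gives y = <1, 1>, which is column 2 of [phi]_B.

<1, 1>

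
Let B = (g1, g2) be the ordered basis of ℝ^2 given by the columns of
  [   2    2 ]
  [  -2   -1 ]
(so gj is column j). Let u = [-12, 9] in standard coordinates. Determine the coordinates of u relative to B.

[u]_B is the unique c with M c = u, where M has columns g1, g2.
System: 2c_1 + 2c_2 = -12, -2c_1 - c_2 = 9; solving gives c_1 = -3, c_2 = -3.
Check: -3g1 - 3g2 = [-12, 9].

[-3, -3]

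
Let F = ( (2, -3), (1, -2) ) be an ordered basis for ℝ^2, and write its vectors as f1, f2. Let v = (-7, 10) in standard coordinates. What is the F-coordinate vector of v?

(-4, 1)

[v]_F is the unique c with M c = v, where M has columns f1, f2.
System: 2c_1 + c_2 = -7, -3c_1 - 2c_2 = 10; solving gives c_1 = -4, c_2 = 1.
Check: -4f1 + f2 = (-7, 10).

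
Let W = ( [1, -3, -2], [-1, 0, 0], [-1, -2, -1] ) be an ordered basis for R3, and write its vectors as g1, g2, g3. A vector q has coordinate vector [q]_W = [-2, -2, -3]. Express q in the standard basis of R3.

q = M [q]_W, where M has columns g1, ..., g3.
Carrying out the matrix-vector product, q = [3, 12, 7].

[3, 12, 7]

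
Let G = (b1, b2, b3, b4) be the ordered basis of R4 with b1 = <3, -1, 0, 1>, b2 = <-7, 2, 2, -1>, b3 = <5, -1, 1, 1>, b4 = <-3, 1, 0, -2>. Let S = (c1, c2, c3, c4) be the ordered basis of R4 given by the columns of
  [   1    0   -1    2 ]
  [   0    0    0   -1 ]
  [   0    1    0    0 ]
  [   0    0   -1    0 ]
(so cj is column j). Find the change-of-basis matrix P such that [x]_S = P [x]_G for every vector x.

Take x = bj: its G-coordinates are the j-th standard unit vector, so P e_j — column j of P — equals [bj]_S.
b1 = 0·c1 + 0·c2 - c3 + c4, giving column 1 = <0, 0, -1, 1>; repeating for each j gives P = [[0, -2, 2, 1], [0, 2, 1, 0], [-1, 1, -1, 2], [1, -2, 1, -1]].

[[0, -2, 2, 1], [0, 2, 1, 0], [-1, 1, -1, 2], [1, -2, 1, -1]]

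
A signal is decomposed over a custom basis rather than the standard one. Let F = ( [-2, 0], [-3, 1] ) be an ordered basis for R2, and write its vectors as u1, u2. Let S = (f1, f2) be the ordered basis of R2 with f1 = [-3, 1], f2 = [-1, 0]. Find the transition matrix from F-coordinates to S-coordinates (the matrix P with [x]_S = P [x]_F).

Take x = uj: its F-coordinates are the j-th standard unit vector, so P e_j — column j of P — equals [uj]_S.
u1 = 0·f1 + 2f2, giving column 1 = [0, 2]; repeating for each j gives P = [[0, 1], [2, 0]].

[[0, 1], [2, 0]]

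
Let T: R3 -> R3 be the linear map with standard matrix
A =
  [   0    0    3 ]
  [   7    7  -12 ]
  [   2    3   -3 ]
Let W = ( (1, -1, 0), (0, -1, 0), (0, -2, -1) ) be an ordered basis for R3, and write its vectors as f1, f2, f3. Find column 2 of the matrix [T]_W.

Compute T(f2) = A f2 = (0, -7, -3) in standard coordinates.
Then write this in W-coordinates: solve for y in y_1 f1 + ... + y_3 f3 = (0, -7, -3).
This gives y = (0, 1, 3), which is column 2 of [T]_W.

(0, 1, 3)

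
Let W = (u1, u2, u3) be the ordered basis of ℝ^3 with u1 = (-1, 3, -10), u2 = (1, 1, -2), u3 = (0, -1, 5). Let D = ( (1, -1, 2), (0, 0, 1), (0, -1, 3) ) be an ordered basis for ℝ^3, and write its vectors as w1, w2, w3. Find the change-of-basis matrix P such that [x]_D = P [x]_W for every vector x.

Column j of P is [uj]_D, since P maps W-coordinates to D-coordinates.
Expressing u1 in D: u1 = -w1 - 2w2 - 2w3, so column 1 of P is (-1, -2, -2).
Doing the same for each uj gives P = [[-1, 1, 0], [-2, 2, 2], [-2, -2, 1]].

[[-1, 1, 0], [-2, 2, 2], [-2, -2, 1]]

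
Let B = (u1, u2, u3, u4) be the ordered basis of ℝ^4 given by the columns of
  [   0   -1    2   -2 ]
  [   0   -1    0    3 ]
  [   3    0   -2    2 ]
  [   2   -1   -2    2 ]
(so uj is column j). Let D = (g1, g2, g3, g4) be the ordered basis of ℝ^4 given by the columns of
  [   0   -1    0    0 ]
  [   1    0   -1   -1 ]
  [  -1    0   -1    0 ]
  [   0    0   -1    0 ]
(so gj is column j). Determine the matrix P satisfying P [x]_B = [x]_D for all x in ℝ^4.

[[-1, -1, 0, 0], [0, 1, -2, 2], [-2, 1, 2, -2], [1, -1, -2, -1]]

Column j of P is [uj]_D, since P maps B-coordinates to D-coordinates.
Expressing u1 in D: u1 = -g1 + 0·g2 - 2g3 + g4, so column 1 of P is <-1, 0, -2, 1>.
Doing the same for each uj gives P = [[-1, -1, 0, 0], [0, 1, -2, 2], [-2, 1, 2, -2], [1, -1, -2, -1]].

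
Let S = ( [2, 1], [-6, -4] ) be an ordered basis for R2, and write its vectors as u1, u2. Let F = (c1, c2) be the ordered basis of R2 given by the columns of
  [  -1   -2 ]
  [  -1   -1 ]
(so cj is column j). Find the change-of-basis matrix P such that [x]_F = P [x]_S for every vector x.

Column j of P is [uj]_F, since P maps S-coordinates to F-coordinates.
Expressing u1 in F: u1 = 0·c1 - c2, so column 1 of P is [0, -1].
Doing the same for each uj gives P = [[0, 2], [-1, 2]].

[[0, 2], [-1, 2]]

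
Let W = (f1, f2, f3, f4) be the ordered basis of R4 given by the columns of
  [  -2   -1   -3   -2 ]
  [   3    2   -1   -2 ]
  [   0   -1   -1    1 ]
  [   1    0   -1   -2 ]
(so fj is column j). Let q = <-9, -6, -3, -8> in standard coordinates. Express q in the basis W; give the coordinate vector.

[q]_W is the unique c with M c = q, where M has columns f1, ..., f4.
Gaussian elimination on [M | q] yields c = (-2, 3, 2, 2).
Check: -2f1 + 3f2 + 2f3 + 2f4 = <-9, -6, -3, -8>.

<-2, 3, 2, 2>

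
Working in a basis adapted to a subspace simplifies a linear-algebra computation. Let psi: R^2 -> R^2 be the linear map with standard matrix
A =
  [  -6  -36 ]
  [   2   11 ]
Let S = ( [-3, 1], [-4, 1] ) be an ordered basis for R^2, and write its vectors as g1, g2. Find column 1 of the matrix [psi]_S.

Column 1 of [psi]_S is the S-coordinate vector of psi(g1).
In standard coordinates psi(g1) = A g1 = [-18, 5].
Converting to S: [-18, 5] = 2g1 + 3g2, so the coordinate vector is [2, 3].

[2, 3]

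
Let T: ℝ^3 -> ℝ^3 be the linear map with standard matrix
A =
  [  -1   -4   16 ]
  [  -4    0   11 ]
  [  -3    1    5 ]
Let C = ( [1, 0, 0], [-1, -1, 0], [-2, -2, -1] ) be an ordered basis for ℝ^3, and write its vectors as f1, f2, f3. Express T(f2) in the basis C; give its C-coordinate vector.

[1, 0, -2]

Column 2 of [T]_C is the C-coordinate vector of T(f2).
In standard coordinates T(f2) = A f2 = [5, 4, 2].
Converting to C: [5, 4, 2] = f1 + 0·f2 - 2f3, so the coordinate vector is [1, 0, -2].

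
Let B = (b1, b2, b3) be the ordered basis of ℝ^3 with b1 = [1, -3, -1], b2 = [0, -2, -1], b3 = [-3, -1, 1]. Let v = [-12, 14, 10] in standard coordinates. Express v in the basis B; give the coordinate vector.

[v]_B is the unique c with M c = v, where M has columns b1, ..., b3.
Gaussian elimination on [M | v] yields c = (-3, -4, 3).
Check: -3b1 - 4b2 + 3b3 = [-12, 14, 10].

[-3, -4, 3]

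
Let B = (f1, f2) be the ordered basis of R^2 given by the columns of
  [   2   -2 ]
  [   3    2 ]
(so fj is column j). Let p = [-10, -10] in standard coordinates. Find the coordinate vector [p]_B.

[-4, 1]

[p]_B is the unique c with M c = p, where M has columns f1, f2.
System: 2c_1 - 2c_2 = -10, 3c_1 + 2c_2 = -10; solving gives c_1 = -4, c_2 = 1.
Check: -4f1 + f2 = [-10, -10].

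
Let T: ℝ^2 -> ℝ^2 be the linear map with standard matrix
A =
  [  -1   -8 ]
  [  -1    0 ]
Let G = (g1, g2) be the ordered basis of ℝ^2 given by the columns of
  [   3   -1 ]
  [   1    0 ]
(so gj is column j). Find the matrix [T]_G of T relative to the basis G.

The j-th column of [T]_G is [T(gj)]_G.
T(g1) = A g1 = (-11, -3) = -3g1 + 2g2, so column 1 is (-3, 2).
Repeating for g2 and assembling the columns gives [[-3, 1], [2, 2]].

[[-3, 1], [2, 2]]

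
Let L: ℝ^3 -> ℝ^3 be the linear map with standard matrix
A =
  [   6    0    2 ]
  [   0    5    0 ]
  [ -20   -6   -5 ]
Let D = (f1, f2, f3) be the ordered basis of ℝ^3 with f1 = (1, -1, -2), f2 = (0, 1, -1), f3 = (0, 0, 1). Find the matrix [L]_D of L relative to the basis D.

Let P have columns f1, ..., f3. Then [L]_D = P^(-1) A P.
Here det P = 1, so P^(-1) is integer; computing A P first and then P^(-1)(A P) gives [[2, -2, 2], [-3, 3, 2], [-3, -2, 1]].

[[2, -2, 2], [-3, 3, 2], [-3, -2, 1]]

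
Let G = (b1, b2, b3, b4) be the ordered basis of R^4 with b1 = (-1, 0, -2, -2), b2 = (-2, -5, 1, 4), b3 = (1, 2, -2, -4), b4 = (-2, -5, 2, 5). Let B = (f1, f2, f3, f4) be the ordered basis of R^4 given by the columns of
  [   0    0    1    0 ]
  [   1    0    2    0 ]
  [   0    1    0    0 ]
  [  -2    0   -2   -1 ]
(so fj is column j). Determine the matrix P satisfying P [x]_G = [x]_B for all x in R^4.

Take x = bj: its G-coordinates are the j-th standard unit vector, so P e_j — column j of P — equals [bj]_B.
b1 = 2f1 - 2f2 - f3 + 0·f4, giving column 1 = (2, -2, -1, 0); repeating for each j gives P = [[2, -1, 0, -1], [-2, 1, -2, 2], [-1, -2, 1, -2], [0, 2, 2, 1]].

[[2, -1, 0, -1], [-2, 1, -2, 2], [-1, -2, 1, -2], [0, 2, 2, 1]]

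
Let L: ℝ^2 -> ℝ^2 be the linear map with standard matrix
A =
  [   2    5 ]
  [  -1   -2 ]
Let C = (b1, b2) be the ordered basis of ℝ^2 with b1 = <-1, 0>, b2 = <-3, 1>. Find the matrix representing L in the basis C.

The j-th column of [L]_C is [L(bj)]_C.
L(b1) = A b1 = <-2, 1> = -b1 + b2, so column 1 is <-1, 1>.
Repeating for b2 and assembling the columns gives [[-1, -2], [1, 1]].

[[-1, -2], [1, 1]]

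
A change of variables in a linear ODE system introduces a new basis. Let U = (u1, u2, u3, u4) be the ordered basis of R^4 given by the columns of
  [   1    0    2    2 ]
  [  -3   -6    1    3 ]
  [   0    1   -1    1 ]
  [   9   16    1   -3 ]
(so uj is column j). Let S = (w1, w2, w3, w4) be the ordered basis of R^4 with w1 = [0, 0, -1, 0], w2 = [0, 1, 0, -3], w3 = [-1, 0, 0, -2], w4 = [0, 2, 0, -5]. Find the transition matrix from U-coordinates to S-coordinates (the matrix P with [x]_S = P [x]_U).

Column j of P is [uj]_S, since P maps U-coordinates to S-coordinates.
Expressing u1 in S: u1 = 0·w1 + w2 - w3 - 2w4, so column 1 of P is [0, 1, -1, -2].
Doing the same for each uj gives P = [[0, -1, 1, -1], [1, -2, 1, -1], [-1, 0, -2, -2], [-2, -2, 0, 2]].

[[0, -1, 1, -1], [1, -2, 1, -1], [-1, 0, -2, -2], [-2, -2, 0, 2]]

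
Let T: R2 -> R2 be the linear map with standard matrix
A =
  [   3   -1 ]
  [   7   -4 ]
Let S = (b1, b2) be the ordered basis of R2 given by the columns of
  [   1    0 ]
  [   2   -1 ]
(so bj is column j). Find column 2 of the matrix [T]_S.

(1, -2)

Compute T(b2) = A b2 = (1, 4) in standard coordinates.
Then write this in S-coordinates: solve for y in y_1 b1 + y_2 b2 = (1, 4).
This gives y = (1, -2), which is column 2 of [T]_S.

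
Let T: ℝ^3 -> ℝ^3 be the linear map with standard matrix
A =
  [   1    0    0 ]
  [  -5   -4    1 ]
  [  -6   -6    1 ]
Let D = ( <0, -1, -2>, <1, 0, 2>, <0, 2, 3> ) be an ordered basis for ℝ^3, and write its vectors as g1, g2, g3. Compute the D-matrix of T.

The j-th column of [T]_D is [T(gj)]_D.
T(g1) = A g1 = <0, 2, 4> = -2g1 + 0·g2 + 0·g3, so column 1 is <-2, 0, 0>.
Repeating for g2, g3 and assembling the columns gives [[-2, 3, 3], [0, 1, 0], [0, 0, -1]].

[[-2, 3, 3], [0, 1, 0], [0, 0, -1]]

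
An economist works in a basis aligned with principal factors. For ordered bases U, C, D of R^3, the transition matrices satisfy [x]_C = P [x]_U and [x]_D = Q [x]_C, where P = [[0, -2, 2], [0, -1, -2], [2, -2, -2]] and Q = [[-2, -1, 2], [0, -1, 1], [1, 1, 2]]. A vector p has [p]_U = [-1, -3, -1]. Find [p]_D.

[-1, 1, 21]

First [p]_C = P [p]_U = [4, 5, 6].
Then [p]_D = Q [p]_C = [-1, 1, 21].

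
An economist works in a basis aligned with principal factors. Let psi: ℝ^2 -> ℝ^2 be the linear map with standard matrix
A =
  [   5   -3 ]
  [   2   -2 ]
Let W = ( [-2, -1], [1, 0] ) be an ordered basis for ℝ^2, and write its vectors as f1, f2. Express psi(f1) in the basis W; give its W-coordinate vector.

Compute psi(f1) = A f1 = [-7, -2] in standard coordinates.
Then write this in W-coordinates: solve for y in y_1 f1 + y_2 f2 = [-7, -2].
This gives y = [2, -3], which is column 1 of [psi]_W.

[2, -3]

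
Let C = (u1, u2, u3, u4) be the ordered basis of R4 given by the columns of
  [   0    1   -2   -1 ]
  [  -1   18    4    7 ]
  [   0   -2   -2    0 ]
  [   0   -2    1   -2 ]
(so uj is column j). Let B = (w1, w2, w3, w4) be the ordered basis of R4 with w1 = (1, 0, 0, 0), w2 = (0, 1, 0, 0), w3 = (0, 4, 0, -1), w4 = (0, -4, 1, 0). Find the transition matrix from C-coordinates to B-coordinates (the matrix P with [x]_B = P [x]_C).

Let M have columns uj and N have columns wj. Then for every x, N [x]_B = x = M [x]_C, so P = N^(-1) M.
Since det N = 1, N^(-1) has integer entries; multiplying gives P = [[0, 1, -2, -1], [-1, 2, 0, -1], [0, 2, -1, 2], [0, -2, -2, 0]].

[[0, 1, -2, -1], [-1, 2, 0, -1], [0, 2, -1, 2], [0, -2, -2, 0]]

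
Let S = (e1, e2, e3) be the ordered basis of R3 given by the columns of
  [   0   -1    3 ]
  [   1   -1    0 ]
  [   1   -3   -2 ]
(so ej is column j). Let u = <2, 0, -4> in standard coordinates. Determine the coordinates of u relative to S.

<1, 1, 1>

Write u = c_1 e1 + ... + c_3 e3 and solve for the c_i.
Solving this 3x3 system gives c = (1, 1, 1).
Check: e1 + e2 + e3 = <2, 0, -4>.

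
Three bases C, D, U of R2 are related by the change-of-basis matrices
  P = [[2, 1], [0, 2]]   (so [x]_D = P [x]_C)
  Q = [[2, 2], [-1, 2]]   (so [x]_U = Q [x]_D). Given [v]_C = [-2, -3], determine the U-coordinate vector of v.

First [v]_D = P [v]_C = [-7, -6].
Then [v]_U = Q [v]_D = [-26, -5].

[-26, -5]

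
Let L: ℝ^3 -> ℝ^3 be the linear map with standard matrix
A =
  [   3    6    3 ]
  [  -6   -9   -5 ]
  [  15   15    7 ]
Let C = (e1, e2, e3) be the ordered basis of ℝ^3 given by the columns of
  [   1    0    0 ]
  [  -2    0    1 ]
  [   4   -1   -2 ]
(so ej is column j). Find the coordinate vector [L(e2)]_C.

<-3, -3, -1>

Compute L(e2) = A e2 = <-3, 5, -7> in standard coordinates.
Then write this in C-coordinates: solve for y in y_1 e1 + ... + y_3 e3 = <-3, 5, -7>.
This gives y = <-3, -3, -1>, which is column 2 of [L]_C.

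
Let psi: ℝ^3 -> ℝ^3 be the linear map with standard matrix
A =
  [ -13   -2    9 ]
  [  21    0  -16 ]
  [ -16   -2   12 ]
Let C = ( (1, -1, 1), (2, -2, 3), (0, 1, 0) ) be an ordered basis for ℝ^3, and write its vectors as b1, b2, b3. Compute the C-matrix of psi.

[[-2, -1, -2], [0, 3, 0], [3, -1, -2]]

With P the matrix whose columns are b1, ..., b3, [psi]_C = P^(-1) A P.
Column by column: psi(b1) = A b1 = (-2, 5, -2); its C-coordinates (-2, 0, 3) give column 1.
Continuing for each basis vector yields [psi]_C = [[-2, -1, -2], [0, 3, 0], [3, -1, -2]].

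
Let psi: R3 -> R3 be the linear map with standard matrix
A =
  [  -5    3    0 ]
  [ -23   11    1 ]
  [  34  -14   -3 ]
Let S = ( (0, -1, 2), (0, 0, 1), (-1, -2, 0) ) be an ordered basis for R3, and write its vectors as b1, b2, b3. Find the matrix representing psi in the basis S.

[[3, -1, -3], [2, -1, 0], [3, 0, 1]]

With P the matrix whose columns are b1, ..., b3, [psi]_S = P^(-1) A P.
Column by column: psi(b1) = A b1 = (-3, -9, 8); its S-coordinates (3, 2, 3) give column 1.
Continuing for each basis vector yields [psi]_S = [[3, -1, -3], [2, -1, 0], [3, 0, 1]].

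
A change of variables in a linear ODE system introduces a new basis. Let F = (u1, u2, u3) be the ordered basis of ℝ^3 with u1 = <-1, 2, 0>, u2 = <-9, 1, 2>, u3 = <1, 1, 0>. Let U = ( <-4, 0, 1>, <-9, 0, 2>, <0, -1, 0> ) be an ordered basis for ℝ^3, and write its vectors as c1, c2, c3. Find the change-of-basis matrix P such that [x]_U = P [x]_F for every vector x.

[[-2, 0, 2], [1, 1, -1], [-2, -1, -1]]

Column j of P is [uj]_U, since P maps F-coordinates to U-coordinates.
Expressing u1 in U: u1 = -2c1 + c2 - 2c3, so column 1 of P is <-2, 1, -2>.
Doing the same for each uj gives P = [[-2, 0, 2], [1, 1, -1], [-2, -1, -1]].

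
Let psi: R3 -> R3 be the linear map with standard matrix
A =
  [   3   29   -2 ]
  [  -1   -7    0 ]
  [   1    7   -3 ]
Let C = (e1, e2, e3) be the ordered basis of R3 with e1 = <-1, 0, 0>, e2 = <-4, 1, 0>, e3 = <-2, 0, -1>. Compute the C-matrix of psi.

[[-3, 1, -2], [1, -3, 2], [1, -3, -1]]

The j-th column of [psi]_C is [psi(ej)]_C.
psi(e1) = A e1 = <-3, 1, -1> = -3e1 + e2 + e3, so column 1 is <-3, 1, 1>.
Repeating for e2, e3 and assembling the columns gives [[-3, 1, -2], [1, -3, 2], [1, -3, -1]].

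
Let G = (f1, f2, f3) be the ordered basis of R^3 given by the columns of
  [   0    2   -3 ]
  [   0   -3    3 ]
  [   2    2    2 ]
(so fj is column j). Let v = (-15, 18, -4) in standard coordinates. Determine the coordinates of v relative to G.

[v]_G is the unique c with M c = v, where M has columns f1, ..., f3.
Solving this 3x3 system gives c = (-2, -3, 3).
Check: -2f1 - 3f2 + 3f3 = (-15, 18, -4).

(-2, -3, 3)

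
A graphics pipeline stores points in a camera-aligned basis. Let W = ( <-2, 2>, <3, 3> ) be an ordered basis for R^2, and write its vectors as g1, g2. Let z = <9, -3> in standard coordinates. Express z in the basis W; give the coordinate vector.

[z]_W is the unique c with M c = z, where M has columns g1, g2.
System: -2c_1 + 3c_2 = 9, 2c_1 + 3c_2 = -3; solving gives c_1 = -3, c_2 = 1.
Check: -3g1 + g2 = <9, -3>.

<-3, 1>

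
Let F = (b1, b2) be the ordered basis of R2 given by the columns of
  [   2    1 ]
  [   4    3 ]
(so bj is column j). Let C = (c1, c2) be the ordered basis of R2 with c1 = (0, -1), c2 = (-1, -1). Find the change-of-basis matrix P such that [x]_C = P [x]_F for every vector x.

[[-2, -2], [-2, -1]]

Column j of P is [bj]_C, since P maps F-coordinates to C-coordinates.
Expressing b1 in C: b1 = -2c1 - 2c2, so column 1 of P is (-2, -2).
Doing the same for each bj gives P = [[-2, -2], [-2, -1]].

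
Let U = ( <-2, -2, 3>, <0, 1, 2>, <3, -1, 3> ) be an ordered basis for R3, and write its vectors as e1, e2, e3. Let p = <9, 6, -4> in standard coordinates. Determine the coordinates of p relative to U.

<-3, 1, 1>

[p]_U is the unique c with M c = p, where M has columns e1, ..., e3.
Gaussian elimination on [M | p] yields c = (-3, 1, 1).
Check: -3e1 + e2 + e3 = <9, 6, -4>.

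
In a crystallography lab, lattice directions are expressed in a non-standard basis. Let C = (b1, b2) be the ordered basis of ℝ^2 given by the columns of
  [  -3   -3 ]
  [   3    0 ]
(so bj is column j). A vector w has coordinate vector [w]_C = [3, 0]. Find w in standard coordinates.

By definition w = 3b1 + 0·b2.
Summing componentwise gives [-9, 9].

[-9, 9]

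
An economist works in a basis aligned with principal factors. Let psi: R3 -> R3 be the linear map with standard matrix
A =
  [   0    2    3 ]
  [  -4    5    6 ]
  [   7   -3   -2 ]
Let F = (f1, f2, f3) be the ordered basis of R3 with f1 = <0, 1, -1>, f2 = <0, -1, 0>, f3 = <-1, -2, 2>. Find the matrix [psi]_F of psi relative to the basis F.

[[3, 1, 1], [2, 2, -1], [1, 2, -2]]

Let P have columns f1, ..., f3. Then [psi]_F = P^(-1) A P.
Here det P = 1, so P^(-1) is integer; computing A P first and then P^(-1)(A P) gives [[3, 1, 1], [2, 2, -1], [1, 2, -2]].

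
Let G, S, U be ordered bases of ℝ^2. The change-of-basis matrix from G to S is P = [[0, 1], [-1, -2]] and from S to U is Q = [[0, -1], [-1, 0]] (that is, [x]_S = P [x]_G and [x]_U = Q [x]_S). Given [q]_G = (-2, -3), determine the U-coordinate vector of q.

(-8, 3)

First [q]_S = P [q]_G = (-3, 8).
Then [q]_U = Q [q]_S = (-8, 3).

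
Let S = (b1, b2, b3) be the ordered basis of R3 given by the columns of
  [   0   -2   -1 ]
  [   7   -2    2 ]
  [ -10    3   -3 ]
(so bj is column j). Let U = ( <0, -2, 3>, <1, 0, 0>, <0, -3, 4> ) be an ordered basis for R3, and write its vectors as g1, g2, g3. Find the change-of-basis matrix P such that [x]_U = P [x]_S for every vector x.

Take x = bj: its S-coordinates are the j-th standard unit vector, so P e_j — column j of P — equals [bj]_U.
b1 = -2g1 + 0·g2 - g3, giving column 1 = <-2, 0, -1>; repeating for each j gives P = [[-2, 1, -1], [0, -2, -1], [-1, 0, 0]].

[[-2, 1, -1], [0, -2, -1], [-1, 0, 0]]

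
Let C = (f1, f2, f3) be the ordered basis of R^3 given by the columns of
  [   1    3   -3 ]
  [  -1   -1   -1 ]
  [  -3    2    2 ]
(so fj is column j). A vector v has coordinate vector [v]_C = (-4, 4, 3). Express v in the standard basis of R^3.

(-1, -3, 26)

v = M [v]_C, where M has columns f1, ..., f3.
Carrying out the matrix-vector product, v = (-1, -3, 26).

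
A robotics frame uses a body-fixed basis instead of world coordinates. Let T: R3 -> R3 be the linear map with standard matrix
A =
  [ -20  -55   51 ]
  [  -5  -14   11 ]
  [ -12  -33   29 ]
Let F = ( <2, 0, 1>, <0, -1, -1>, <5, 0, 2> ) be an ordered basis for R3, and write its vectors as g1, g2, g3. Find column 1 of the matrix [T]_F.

Column 1 of [T]_F is the F-coordinate vector of T(g1).
In standard coordinates T(g1) = A g1 = <11, 1, 5>.
Converting to F: <11, 1, 5> = -2g1 - g2 + 3g3, so the coordinate vector is <-2, -1, 3>.

<-2, -1, 3>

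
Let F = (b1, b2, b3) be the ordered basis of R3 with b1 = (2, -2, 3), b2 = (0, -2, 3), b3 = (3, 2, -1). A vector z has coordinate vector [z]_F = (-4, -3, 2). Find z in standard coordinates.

(-2, 18, -23)

The coordinates say z = -4b1 - 3b2 + 2b3; adding the scaled basis vectors gives (-2, 18, -23).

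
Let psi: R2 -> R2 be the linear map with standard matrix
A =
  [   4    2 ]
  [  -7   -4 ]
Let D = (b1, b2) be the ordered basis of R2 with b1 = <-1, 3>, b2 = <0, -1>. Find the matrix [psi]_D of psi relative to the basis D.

The j-th column of [psi]_D is [psi(bj)]_D.
psi(b1) = A b1 = <2, -5> = -2b1 - b2, so column 1 is <-2, -1>.
Repeating for b2 and assembling the columns gives [[-2, 2], [-1, 2]].

[[-2, 2], [-1, 2]]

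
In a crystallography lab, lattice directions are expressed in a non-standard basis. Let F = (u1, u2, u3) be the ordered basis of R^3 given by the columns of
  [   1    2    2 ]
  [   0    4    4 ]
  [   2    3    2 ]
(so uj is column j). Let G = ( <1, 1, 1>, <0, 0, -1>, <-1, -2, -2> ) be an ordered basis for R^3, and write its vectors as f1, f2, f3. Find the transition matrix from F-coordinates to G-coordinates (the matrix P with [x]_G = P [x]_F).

Column j of P is [uj]_G, since P maps F-coordinates to G-coordinates.
Expressing u1 in G: u1 = 2f1 - 2f2 + f3, so column 1 of P is <2, -2, 1>.
Doing the same for each uj gives P = [[2, 0, 0], [-2, 1, 2], [1, -2, -2]].

[[2, 0, 0], [-2, 1, 2], [1, -2, -2]]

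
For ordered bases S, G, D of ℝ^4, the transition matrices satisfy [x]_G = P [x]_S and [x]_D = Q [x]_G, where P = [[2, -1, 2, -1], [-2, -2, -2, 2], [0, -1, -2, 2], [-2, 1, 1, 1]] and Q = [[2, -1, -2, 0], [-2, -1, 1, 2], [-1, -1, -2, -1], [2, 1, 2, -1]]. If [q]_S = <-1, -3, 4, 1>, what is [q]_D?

<20, -13, -8, 8>

Composing the changes, [q]_D = Q P [q]_S.
Q P = [[6, 2, 10, -8], [-6, 5, -2, 4], [2, 4, 3, -6], [4, -7, -3, 3]]; applying this to <-1, -3, 4, 1> gives <20, -13, -8, 8>.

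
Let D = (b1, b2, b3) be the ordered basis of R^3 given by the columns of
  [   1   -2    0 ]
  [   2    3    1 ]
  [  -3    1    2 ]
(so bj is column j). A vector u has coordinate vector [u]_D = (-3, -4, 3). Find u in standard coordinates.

By definition u = -3b1 - 4b2 + 3b3.
Summing componentwise gives (5, -15, 11).

(5, -15, 11)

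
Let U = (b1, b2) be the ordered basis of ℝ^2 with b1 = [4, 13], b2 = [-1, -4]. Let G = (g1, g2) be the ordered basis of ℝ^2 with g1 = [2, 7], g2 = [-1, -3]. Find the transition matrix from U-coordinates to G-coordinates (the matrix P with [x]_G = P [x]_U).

Column j of P is [bj]_G, since P maps U-coordinates to G-coordinates.
Expressing b1 in G: b1 = g1 - 2g2, so column 1 of P is [1, -2].
Doing the same for each bj gives P = [[1, -1], [-2, -1]].

[[1, -1], [-2, -1]]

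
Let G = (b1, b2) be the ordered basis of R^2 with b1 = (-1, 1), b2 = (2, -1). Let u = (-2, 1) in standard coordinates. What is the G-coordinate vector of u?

Write u = c_1 b1 + c_2 b2 and solve for the c_i.
System: -c_1 + 2c_2 = -2, c_1 - c_2 = 1; solving gives c_1 = 0, c_2 = -1.
Check: 0·b1 - b2 = (-2, 1).

(0, -1)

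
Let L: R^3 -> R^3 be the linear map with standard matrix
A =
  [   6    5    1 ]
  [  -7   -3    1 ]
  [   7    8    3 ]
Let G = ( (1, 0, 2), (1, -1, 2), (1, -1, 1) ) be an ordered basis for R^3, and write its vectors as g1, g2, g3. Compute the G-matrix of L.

[[3, 1, -1], [2, 1, 1], [3, 1, 2]]

With P the matrix whose columns are g1, ..., g3, [L]_G = P^(-1) A P.
Column by column: L(g1) = A g1 = (8, -5, 13); its G-coordinates (3, 2, 3) give column 1.
Continuing for each basis vector yields [L]_G = [[3, 1, -1], [2, 1, 1], [3, 1, 2]].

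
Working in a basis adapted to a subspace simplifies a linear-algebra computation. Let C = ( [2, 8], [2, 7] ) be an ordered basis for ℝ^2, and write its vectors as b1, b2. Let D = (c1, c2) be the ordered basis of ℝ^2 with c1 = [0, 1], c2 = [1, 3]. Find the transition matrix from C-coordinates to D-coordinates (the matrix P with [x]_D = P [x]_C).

Let M have columns bj and N have columns cj. Then for every x, N [x]_D = x = M [x]_C, so P = N^(-1) M.
Since det N = -1, N^(-1) has integer entries; multiplying gives P = [[2, 1], [2, 2]].

[[2, 1], [2, 2]]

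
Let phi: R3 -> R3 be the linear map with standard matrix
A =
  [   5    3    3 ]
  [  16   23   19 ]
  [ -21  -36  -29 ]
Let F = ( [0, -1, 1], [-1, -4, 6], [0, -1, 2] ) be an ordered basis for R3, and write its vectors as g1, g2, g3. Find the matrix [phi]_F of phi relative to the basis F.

The j-th column of [phi]_F is [phi(gj)]_F.
phi(g1) = A g1 = [0, -4, 7] = g1 + 0·g2 + 3g3, so column 1 is [1, 0, 3].
Repeating for g2, g3 and assembling the columns gives [[1, -1, -2], [0, -1, -3], [3, -1, -1]].

[[1, -1, -2], [0, -1, -3], [3, -1, -1]]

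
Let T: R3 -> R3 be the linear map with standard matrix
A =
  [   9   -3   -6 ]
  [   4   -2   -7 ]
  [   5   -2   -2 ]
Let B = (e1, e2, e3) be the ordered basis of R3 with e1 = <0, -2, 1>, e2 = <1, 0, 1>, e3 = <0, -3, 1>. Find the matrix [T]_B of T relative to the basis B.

With P the matrix whose columns are e1, ..., e3, [T]_B = P^(-1) A P.
Column by column: T(e1) = A e1 = <0, -3, 2>; its B-coordinates <3, 0, -1> give column 1.
Continuing for each basis vector yields [T]_B = [[3, -3, 2], [0, 3, 3], [-1, 3, -1]].

[[3, -3, 2], [0, 3, 3], [-1, 3, -1]]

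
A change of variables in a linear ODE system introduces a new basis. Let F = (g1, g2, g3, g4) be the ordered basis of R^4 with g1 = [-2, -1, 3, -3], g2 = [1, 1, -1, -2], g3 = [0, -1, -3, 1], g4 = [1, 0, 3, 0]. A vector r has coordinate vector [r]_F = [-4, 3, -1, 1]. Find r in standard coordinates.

[12, 8, -9, 5]

By definition r = -4g1 + 3g2 - g3 + g4.
Summing componentwise gives [12, 8, -9, 5].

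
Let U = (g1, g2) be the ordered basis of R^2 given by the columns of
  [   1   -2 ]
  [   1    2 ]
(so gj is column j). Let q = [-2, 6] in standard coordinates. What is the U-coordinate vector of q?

Write q = c_1 g1 + c_2 g2 and solve for the c_i.
System: c_1 - 2c_2 = -2, c_1 + 2c_2 = 6; solving gives c_1 = 2, c_2 = 2.
Check: 2g1 + 2g2 = [-2, 6].

[2, 2]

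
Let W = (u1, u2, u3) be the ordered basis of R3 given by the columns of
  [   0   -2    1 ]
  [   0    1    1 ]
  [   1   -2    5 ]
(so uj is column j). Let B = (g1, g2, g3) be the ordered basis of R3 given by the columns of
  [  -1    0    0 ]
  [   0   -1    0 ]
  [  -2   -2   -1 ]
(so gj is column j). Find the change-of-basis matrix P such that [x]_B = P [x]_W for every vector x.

[[0, 2, -1], [0, -1, -1], [-1, 0, -1]]

Take x = uj: its W-coordinates are the j-th standard unit vector, so P e_j — column j of P — equals [uj]_B.
u1 = 0·g1 + 0·g2 - g3, giving column 1 = (0, 0, -1); repeating for each j gives P = [[0, 2, -1], [0, -1, -1], [-1, 0, -1]].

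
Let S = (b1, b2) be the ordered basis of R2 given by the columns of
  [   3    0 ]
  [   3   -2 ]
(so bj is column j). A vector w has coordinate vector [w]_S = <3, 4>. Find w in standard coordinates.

<9, 1>

The coordinates say w = 3b1 + 4b2; adding the scaled basis vectors gives <9, 1>.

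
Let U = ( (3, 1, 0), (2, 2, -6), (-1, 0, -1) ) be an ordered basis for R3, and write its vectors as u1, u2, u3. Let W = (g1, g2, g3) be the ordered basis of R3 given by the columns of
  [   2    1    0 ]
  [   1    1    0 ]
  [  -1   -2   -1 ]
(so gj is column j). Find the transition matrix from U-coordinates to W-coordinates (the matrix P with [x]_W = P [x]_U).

[[2, 0, -1], [-1, 2, 1], [0, 2, 0]]

Take x = uj: its U-coordinates are the j-th standard unit vector, so P e_j — column j of P — equals [uj]_W.
u1 = 2g1 - g2 + 0·g3, giving column 1 = (2, -1, 0); repeating for each j gives P = [[2, 0, -1], [-1, 2, 1], [0, 2, 0]].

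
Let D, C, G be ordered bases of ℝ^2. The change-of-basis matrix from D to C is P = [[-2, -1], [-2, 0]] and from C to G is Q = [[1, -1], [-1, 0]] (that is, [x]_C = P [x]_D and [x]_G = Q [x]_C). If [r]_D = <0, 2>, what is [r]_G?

<-2, 2>

First [r]_C = P [r]_D = <-2, 0>.
Then [r]_G = Q [r]_C = <-2, 2>.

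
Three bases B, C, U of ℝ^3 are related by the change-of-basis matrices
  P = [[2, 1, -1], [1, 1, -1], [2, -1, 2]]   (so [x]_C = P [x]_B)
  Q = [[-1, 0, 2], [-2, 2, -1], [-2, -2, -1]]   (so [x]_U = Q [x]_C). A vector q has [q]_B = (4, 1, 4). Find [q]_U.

(25, -23, -27)

Composing the changes, [q]_U = Q P [q]_B.
Q P = [[2, -3, 5], [-4, 1, -2], [-8, -3, 2]]; applying this to (4, 1, 4) gives (25, -23, -27).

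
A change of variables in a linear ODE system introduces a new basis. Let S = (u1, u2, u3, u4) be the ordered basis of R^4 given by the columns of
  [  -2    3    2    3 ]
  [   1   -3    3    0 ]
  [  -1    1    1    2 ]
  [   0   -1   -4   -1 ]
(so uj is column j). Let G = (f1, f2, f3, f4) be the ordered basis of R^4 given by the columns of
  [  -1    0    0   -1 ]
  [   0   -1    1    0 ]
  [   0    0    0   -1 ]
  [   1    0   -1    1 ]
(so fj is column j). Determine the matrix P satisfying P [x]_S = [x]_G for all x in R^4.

Take x = uj: its S-coordinates are the j-th standard unit vector, so P e_j — column j of P — equals [uj]_G.
u1 = f1 + f2 + 2f3 + f4, giving column 1 = [1, 1, 2, 1]; repeating for each j gives P = [[1, -2, -1, -1], [1, 1, -1, -2], [2, -2, 2, -2], [1, -1, -1, -2]].

[[1, -2, -1, -1], [1, 1, -1, -2], [2, -2, 2, -2], [1, -1, -1, -2]]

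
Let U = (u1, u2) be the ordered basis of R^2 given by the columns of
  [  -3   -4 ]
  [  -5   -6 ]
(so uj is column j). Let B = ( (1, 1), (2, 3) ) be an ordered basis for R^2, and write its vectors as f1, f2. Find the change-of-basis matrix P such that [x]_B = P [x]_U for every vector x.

[[1, 0], [-2, -2]]

Take x = uj: its U-coordinates are the j-th standard unit vector, so P e_j — column j of P — equals [uj]_B.
u1 = f1 - 2f2, giving column 1 = (1, -2); repeating for each j gives P = [[1, 0], [-2, -2]].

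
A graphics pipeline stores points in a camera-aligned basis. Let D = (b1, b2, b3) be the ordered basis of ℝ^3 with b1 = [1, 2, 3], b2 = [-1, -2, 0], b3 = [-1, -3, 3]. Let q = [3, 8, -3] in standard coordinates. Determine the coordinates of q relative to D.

[1, 0, -2]

Write q = c_1 b1 + ... + c_3 b3 and solve for the c_i.
Solving this 3x3 system gives c = (1, 0, -2).
Check: b1 + 0·b2 - 2b3 = [3, 8, -3].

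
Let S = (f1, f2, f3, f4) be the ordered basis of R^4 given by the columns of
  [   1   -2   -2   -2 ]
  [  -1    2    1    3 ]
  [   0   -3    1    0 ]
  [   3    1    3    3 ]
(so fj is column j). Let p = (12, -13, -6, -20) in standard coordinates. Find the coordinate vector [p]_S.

(0, 1, -3, -4)

Write p = c_1 f1 + ... + c_4 f4 and solve for the c_i.
Row-reducing the augmented matrix [M | p] gives c = (0, 1, -3, -4).
Check: 0·f1 + f2 - 3f3 - 4f4 = (12, -13, -6, -20).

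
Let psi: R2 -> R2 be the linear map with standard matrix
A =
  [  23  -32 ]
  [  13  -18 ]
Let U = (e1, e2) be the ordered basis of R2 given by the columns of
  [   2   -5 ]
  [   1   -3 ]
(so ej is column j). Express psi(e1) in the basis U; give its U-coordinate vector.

[2, -2]

Compute psi(e1) = A e1 = [14, 8] in standard coordinates.
Then write this in U-coordinates: solve for y in y_1 e1 + y_2 e2 = [14, 8].
This gives y = [2, -2], which is column 1 of [psi]_U.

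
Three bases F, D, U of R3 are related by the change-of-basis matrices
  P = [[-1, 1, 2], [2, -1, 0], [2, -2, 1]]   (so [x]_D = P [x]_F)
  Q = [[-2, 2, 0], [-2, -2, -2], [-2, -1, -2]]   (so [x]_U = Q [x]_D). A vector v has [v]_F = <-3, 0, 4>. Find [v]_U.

Composing the changes, [v]_U = Q P [v]_F.
Q P = [[6, -4, -4], [-6, 4, -6], [-4, 3, -6]]; applying this to <-3, 0, 4> gives <-34, -6, -12>.

<-34, -6, -12>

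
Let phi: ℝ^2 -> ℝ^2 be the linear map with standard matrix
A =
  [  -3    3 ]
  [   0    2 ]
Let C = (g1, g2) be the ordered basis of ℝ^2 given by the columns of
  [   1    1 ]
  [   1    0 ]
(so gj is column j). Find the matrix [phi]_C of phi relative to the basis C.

[[2, 0], [-2, -3]]

Let P have columns g1, g2. Then [phi]_C = P^(-1) A P.
Here det P = -1, so P^(-1) is integer; computing A P first and then P^(-1)(A P) gives [[2, 0], [-2, -3]].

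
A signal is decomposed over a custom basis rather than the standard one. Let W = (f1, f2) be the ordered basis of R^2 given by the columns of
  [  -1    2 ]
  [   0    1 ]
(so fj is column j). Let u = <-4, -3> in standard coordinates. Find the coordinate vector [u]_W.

[u]_W is the unique c with M c = u, where M has columns f1, f2.
System: -c_1 + 2c_2 = -4, 0c_1 + c_2 = -3; solving gives c_1 = -2, c_2 = -3.
Check: -2f1 - 3f2 = <-4, -3>.

<-2, -3>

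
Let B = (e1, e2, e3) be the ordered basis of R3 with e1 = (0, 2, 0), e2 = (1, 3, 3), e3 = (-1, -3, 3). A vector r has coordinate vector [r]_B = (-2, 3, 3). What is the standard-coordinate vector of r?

(0, -4, 18)

The coordinates say r = -2e1 + 3e2 + 3e3; adding the scaled basis vectors gives (0, -4, 18).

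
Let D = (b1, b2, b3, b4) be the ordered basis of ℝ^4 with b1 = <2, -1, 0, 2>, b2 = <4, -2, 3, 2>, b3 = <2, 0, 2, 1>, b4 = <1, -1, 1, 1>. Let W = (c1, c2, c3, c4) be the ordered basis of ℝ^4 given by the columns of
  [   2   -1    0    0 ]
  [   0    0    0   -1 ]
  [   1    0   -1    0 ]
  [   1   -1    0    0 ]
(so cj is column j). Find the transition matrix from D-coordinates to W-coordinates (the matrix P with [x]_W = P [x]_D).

[[0, 2, 1, 0], [-2, 0, 0, -1], [0, -1, -1, -1], [1, 2, 0, 1]]

Let M have columns bj and N have columns cj. Then for every x, N [x]_W = x = M [x]_D, so P = N^(-1) M.
Since det N = 1, N^(-1) has integer entries; multiplying gives P = [[0, 2, 1, 0], [-2, 0, 0, -1], [0, -1, -1, -1], [1, 2, 0, 1]].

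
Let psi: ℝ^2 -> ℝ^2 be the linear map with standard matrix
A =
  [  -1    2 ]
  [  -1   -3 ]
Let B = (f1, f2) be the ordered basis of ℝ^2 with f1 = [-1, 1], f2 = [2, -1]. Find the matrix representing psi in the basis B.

[[-1, -2], [1, -3]]

The j-th column of [psi]_B is [psi(fj)]_B.
psi(f1) = A f1 = [3, -2] = -f1 + f2, so column 1 is [-1, 1].
Repeating for f2 and assembling the columns gives [[-1, -2], [1, -3]].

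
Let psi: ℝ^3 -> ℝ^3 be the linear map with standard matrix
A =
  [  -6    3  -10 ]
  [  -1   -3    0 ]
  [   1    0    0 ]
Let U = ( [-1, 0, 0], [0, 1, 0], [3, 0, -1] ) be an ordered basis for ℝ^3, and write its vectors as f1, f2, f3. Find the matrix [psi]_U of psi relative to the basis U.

With P the matrix whose columns are f1, ..., f3, [psi]_U = P^(-1) A P.
Column by column: psi(f1) = A f1 = [6, 1, -1]; its U-coordinates [-3, 1, 1] give column 1.
Continuing for each basis vector yields [psi]_U = [[-3, -3, -1], [1, -3, -3], [1, 0, -3]].

[[-3, -3, -1], [1, -3, -3], [1, 0, -3]]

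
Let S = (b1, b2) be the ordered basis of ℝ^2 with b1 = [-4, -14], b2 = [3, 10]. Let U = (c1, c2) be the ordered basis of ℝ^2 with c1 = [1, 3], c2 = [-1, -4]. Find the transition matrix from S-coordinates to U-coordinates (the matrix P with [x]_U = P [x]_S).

Take x = bj: its S-coordinates are the j-th standard unit vector, so P e_j — column j of P — equals [bj]_U.
b1 = -2c1 + 2c2, giving column 1 = [-2, 2]; repeating for each j gives P = [[-2, 2], [2, -1]].

[[-2, 2], [2, -1]]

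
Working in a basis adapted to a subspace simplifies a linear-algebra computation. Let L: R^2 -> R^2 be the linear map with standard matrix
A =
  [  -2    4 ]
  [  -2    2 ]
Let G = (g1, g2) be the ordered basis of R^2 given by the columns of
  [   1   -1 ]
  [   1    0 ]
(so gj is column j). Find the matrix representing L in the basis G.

With P the matrix whose columns are g1, g2, [L]_G = P^(-1) A P.
Column by column: L(g1) = A g1 = [2, 0]; its G-coordinates [0, -2] give column 1.
Continuing for each basis vector yields [L]_G = [[0, 2], [-2, 0]].

[[0, 2], [-2, 0]]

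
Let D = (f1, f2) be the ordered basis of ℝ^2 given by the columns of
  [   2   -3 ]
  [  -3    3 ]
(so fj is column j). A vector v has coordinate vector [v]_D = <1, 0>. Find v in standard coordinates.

The coordinates say v = f1 + 0·f2; adding the scaled basis vectors gives <2, -3>.

<2, -3>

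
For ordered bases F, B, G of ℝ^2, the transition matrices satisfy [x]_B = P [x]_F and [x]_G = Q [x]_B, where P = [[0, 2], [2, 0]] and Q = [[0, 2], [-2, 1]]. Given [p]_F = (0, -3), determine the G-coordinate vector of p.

Apply P to get B-coordinates (-6, 0), then Q to get G-coordinates.
The result is [p]_G = (0, 12).

(0, 12)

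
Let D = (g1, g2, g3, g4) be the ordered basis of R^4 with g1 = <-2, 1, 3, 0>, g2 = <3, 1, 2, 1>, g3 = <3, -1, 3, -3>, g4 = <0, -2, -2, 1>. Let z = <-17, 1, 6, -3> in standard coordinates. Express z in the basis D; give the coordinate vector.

[z]_D is the unique c with M c = z, where M has columns g1, ..., g4.
Gaussian elimination on [M | z] yields c = (4, -3, 0, 0).
Check: 4g1 - 3g2 + 0·g3 + 0·g4 = <-17, 1, 6, -3>.

<4, -3, 0, 0>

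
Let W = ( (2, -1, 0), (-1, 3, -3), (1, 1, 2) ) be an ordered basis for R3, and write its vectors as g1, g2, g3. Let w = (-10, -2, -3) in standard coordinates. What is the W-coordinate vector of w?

(-4, -1, -3)

Write w = c_1 g1 + ... + c_3 g3 and solve for the c_i.
Solving this 3x3 system gives c = (-4, -1, -3).
Check: -4g1 - g2 - 3g3 = (-10, -2, -3).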